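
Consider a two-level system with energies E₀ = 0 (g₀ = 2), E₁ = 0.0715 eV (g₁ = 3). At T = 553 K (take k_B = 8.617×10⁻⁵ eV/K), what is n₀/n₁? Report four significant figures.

k_BT = 8.617×10⁻⁵ × 553 K = 0.0476520 eV.
n₀/n₁ = (g₀/g₁) exp[−(E₀−E₁)/kT] = (2/3) × exp(−(-0.0715 eV)/(0.0476520 eV)) = (2/3) × exp(1.50046) = 2.989.

2.989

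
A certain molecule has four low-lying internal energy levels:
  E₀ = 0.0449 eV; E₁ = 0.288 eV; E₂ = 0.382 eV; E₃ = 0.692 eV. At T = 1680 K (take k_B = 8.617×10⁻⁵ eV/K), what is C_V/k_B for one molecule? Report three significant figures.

0.782

k_BT = 8.617×10⁻⁵ × 1680 K = 0.14477 eV.
Eᵢ/kT = 0.31015, 1.9894, 2.6387, 4.7800.
Z = Σ e^(−Eᵢ/kT) = e^(−0.31015) + e^(−1.9894) + e^(−2.6387) + e^(−4.7800) = 0.73334 + 0.13678 + 0.071454 + 0.0083960 = 0.94997.
⟨E⟩ = 0.11098 eV, ⟨E²⟩ = 0.028707 eV².
C_V/k_B = (⟨E²⟩ − ⟨E⟩²)/(kT)² = (0.028707 − 0.012317)/0.020958 = 0.782.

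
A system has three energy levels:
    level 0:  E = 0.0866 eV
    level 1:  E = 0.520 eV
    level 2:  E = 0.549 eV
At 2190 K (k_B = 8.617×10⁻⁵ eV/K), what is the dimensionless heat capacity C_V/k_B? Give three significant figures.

k_BT = 8.617×10⁻⁵ × 2190 K = 0.18871 eV.
Eᵢ/kT = 0.45891, 2.7556, 2.9092.
Z = Σ e^(−Eᵢ/kT) = e^(−0.45891) + e^(−2.7556) + e^(−2.9092) = 0.63197 + 0.063571 + 0.054519 = 0.75006.
⟨E⟩ = 0.15694 eV, ⟨E²⟩ = 0.051144 eV².
C_V/k_B = (⟨E²⟩ − ⟨E⟩²)/(kT)² = (0.051144 − 0.024630)/0.035611 = 0.745.

0.745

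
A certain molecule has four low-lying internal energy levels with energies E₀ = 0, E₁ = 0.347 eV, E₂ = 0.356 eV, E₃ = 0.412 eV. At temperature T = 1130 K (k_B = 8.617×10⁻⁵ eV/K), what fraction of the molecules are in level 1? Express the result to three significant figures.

0.0265

k_BT = 8.617×10⁻⁵ × 1130 K = 0.097372 eV.
Eᵢ/kT = 0, 3.5637, 3.6561, 4.2312.
Z = Σ e^(−Eᵢ/kT) = e^(−0) + e^(−3.5637) + e^(−3.6561) + e^(−4.2312) = 1.0000 + 0.028334 + 0.025833 + 0.014535 = 1.0687.
P₁ = e^(−E₁/kT) / Z = 0.028334/1.0687 = 0.0265.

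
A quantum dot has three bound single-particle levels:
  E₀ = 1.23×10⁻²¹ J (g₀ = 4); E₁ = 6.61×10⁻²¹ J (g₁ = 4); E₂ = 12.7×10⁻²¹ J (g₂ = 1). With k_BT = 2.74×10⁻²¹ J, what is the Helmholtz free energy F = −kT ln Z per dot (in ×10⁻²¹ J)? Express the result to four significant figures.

-2.937 ×10⁻²¹ J

Eᵢ/kT = 0.448905, 2.41241, 4.63504.
Z = Σ gᵢe^(−Eᵢ/kT) = 4·e^(−0.448905) + 4·e^(−2.41241) + 1·e^(−4.63504) = 2.55331 + 0.358396 + 0.00970572 = 2.92141.
F = −kT ln Z = −2.74 × ln(2.92141) = −2.74 × 1.07207 = -2.937 ×10⁻²¹ J.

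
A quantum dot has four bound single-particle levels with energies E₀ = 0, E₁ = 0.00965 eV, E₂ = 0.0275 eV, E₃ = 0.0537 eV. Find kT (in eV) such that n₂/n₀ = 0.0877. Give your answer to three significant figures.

0.0113 eV

n₂/n₀ = exp[−(E₂−E₀)/kT] = 0.0877.
⇒ (E₂−E₀)/kT = ln(1/0.0877) = ln(11.403) = 2.4339.
kT = 0.0275 eV / 2.4339 = 0.0113 eV.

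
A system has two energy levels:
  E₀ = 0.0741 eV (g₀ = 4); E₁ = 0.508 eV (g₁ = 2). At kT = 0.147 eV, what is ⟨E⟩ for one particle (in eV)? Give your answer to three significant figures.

0.0851 eV

Eᵢ/kT = 0.50408, 3.4558.
Z = Σ gᵢe^(−Eᵢ/kT) = 4·e^(−0.50408) + 2·e^(−3.4558) = 2.4162 + 0.063124 = 2.4793.
⟨E⟩ = Σ Eᵢ gᵢe^(−Eᵢ/kT) / Z = (0.0741·2.4162 + 0.508·0.063124) / 2.4793 = 0.0851 eV.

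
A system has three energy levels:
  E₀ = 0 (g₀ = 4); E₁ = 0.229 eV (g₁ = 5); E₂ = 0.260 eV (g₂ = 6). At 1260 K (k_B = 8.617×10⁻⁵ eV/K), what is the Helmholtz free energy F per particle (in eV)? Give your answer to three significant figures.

-0.178 eV

k_BT = 8.617×10⁻⁵ × 1260 K = 0.10857 eV.
Eᵢ/kT = 0, 2.1092, 2.3948.
Z = Σ gᵢe^(−Eᵢ/kT) = 4·e^(−0) + 5·e^(−2.1092) + 6·e^(−2.3948) = 4.0000 + 0.60667 + 0.54715 = 5.1538.
F = −kT ln Z = −0.10857 × ln(5.1538) = −0.10857 × 1.6397 = -0.178 eV.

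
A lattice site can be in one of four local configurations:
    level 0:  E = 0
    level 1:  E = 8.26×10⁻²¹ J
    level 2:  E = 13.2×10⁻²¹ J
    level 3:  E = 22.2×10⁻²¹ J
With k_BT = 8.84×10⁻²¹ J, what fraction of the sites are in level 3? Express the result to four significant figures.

0.04778

Eᵢ/kT = 0, 0.934389, 1.49321, 2.51131.
Z = Σ e^(−Eᵢ/kT) = e^(−0) + e^(−0.934389) + e^(−1.49321) + e^(−2.51131) = 1.00000 + 0.392826 + 0.224650 + 0.0811618 = 1.69864.
P₃ = e^(−E₃/kT) / Z = 0.0811618/1.69864 = 0.04778.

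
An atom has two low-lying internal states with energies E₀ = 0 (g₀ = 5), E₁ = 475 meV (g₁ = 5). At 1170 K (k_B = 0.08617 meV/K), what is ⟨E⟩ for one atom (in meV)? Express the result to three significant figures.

4.23 meV

k_BT = 0.08617 × 1170 K = 100.82 meV.
Eᵢ/kT = 0, 4.7114.
Z = Σ gᵢe^(−Eᵢ/kT) = 5·e^(−0) + 5·e^(−4.7114) = 5.0000 + 0.044961 = 5.0450.
⟨E⟩ = Σ Eᵢ gᵢe^(−Eᵢ/kT) / Z = (0·5.0000 + 475·0.044961) / 5.0450 = 4.23 meV.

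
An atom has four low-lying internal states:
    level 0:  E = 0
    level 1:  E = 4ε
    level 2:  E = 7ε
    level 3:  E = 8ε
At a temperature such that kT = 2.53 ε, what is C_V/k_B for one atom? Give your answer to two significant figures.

Eᵢ/kT = 0, 1.581, 2.767, 3.162.
Z = Σ e^(−Eᵢ/kT) = e^(−0) + e^(−1.581) + e^(−2.767) + e^(−3.162) = 1.000 + 0.2058 + 0.06285 + 0.04234 = 1.311.
⟨E⟩ = 1.222 ε, ⟨E²⟩ = 6.928 ε².
C_V/k_B = (⟨E²⟩ − ⟨E⟩²)/(kT)² = (6.928 − 1.493)/6.401 = 0.85.

0.85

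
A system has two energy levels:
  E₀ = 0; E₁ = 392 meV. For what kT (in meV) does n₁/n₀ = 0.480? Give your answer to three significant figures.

534 meV

n₁/n₀ = exp[−(E₁−E₀)/kT] = 0.480.
⇒ (E₁−E₀)/kT = ln(1/0.480) = ln(2.0833) = 0.73395.
kT = 392 meV / 0.73395 = 534 meV.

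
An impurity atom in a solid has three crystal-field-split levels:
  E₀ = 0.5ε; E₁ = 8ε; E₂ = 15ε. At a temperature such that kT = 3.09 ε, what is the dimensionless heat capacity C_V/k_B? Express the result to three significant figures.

Eᵢ/kT = 0.16181, 2.5890, 4.8544.
Z = Σ e^(−Eᵢ/kT) = e^(−0.16181) + e^(−2.5890) + e^(−4.8544) = 0.85060 + 0.075095 + 0.0077940 = 0.93349.
⟨E⟩ = 1.2244 ε, ⟨E²⟩ = 7.2549 ε².
C_V/k_B = (⟨E²⟩ − ⟨E⟩²)/(kT)² = (7.2549 − 1.4992)/9.5481 = 0.603.

0.603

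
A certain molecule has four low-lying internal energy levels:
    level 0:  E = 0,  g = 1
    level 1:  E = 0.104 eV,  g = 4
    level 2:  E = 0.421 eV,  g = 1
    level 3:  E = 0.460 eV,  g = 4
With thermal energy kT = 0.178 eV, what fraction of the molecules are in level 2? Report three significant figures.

0.0259

Eᵢ/kT = 0, 0.58427, 2.3652, 2.5843.
Z = Σ gᵢe^(−Eᵢ/kT) = 1·e^(−0) + 4·e^(−0.58427) + 1·e^(−2.3652) + 4·e^(−2.5843) = 1.0000 + 2.2301 + 0.093931 + 0.30180 = 3.6258.
P₂ = g₂ e^(−E₂/kT) / Z = 0.093931/3.6258 = 0.0259.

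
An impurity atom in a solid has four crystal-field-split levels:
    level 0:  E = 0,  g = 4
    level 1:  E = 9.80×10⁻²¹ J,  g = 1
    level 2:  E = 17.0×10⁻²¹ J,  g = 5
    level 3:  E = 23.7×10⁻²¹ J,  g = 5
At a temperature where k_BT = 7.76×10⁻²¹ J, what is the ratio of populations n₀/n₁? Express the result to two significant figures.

n₀/n₁ = (g₀/g₁) exp[−(E₀−E₁)/kT] = (4/1) × exp(−(-9.80 ×10⁻²¹ J)/(7.76 ×10⁻²¹ J)) = (4/1) × exp(1.263) = 14.

14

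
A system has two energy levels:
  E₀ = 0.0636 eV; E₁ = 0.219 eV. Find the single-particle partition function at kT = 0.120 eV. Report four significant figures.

Eᵢ/kT = 0.530000, 1.82500.
Z = Σ e^(−Eᵢ/kT) = e^(−0.530000) + e^(−1.82500) = 0.588605 + 0.161218 = 0.749823.

Z = 0.7498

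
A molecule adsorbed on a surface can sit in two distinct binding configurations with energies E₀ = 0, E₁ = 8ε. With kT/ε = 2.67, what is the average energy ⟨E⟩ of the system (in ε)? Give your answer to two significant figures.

Eᵢ/kT = 0, 2.996.
Z = Σ e^(−Eᵢ/kT) = e^(−0) + e^(−2.996) = 1.000 + 0.04999 = 1.050.
⟨E⟩ = Σ Eᵢ e^(−Eᵢ/kT) / Z = (0·1.000 + 8·0.04999) / 1.050 = 0.38 ε.

0.38 ε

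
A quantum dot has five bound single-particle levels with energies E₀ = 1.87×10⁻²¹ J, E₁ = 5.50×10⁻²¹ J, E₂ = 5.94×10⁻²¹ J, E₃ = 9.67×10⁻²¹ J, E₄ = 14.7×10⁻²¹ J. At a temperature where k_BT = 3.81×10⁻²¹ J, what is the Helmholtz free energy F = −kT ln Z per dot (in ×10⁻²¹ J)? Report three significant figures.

Eᵢ/kT = 0.49081, 1.4436, 1.5591, 2.5381, 3.8583.
Z = Σ e^(−Eᵢ/kT) = e^(−0.49081) + e^(−1.4436) + e^(−1.5591) + e^(−2.5381) + e^(−3.8583) = 0.61213 + 0.23608 + 0.21033 + 0.079016 + 0.021104 = 1.1587.
F = −kT ln Z = −3.81 × ln(1.1587) = −3.81 × 0.14730 = -0.561 ×10⁻²¹ J.

-0.561 ×10⁻²¹ J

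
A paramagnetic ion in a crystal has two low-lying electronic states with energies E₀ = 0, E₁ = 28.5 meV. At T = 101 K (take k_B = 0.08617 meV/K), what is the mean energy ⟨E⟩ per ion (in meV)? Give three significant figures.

1.04 meV

k_BT = 0.08617 × 101 K = 8.7032 meV.
Eᵢ/kT = 0, 3.2747.
Z = Σ e^(−Eᵢ/kT) = e^(−0) + e^(−3.2747) = 1.0000 + 0.037828 = 1.0378.
⟨E⟩ = Σ Eᵢ e^(−Eᵢ/kT) / Z = (0·1.0000 + 28.5·0.037828) / 1.0378 = 1.04 meV.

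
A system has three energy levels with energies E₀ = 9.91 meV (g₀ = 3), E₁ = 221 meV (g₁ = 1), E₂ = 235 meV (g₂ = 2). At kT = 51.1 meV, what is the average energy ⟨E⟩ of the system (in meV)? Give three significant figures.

12.8 meV

Eᵢ/kT = 0.19393, 4.3249, 4.5988.
Z = Σ gᵢe^(−Eᵢ/kT) = 3·e^(−0.19393) + 1·e^(−4.3249) + 2·e^(−4.5988) = 2.4711 + 0.013235 + 0.020128 = 2.5045.
⟨E⟩ = Σ Eᵢ gᵢe^(−Eᵢ/kT) / Z = (9.91·2.4711 + 221·0.013235 + 235·0.020128) / 2.5045 = 12.8 meV.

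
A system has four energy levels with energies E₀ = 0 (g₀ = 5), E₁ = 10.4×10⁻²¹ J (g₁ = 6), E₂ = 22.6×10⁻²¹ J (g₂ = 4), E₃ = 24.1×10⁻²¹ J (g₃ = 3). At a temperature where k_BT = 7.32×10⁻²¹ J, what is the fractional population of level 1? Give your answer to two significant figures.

Eᵢ/kT = 0, 1.421, 3.087, 3.292.
Z = Σ gᵢe^(−Eᵢ/kT) = 5·e^(−0) + 6·e^(−1.421) + 4·e^(−3.087) + 3·e^(−3.292) = 5.000 + 1.449 + 0.1826 + 0.1115 = 6.743.
P₁ = g₁ e^(−E₁/kT) / Z = 1.449/6.743 = 0.21.

0.21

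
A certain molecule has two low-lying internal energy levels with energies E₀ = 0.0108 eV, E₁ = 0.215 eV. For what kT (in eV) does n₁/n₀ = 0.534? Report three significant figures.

0.325 eV

n₁/n₀ = exp[−(E₁−E₀)/kT] = 0.534.
⇒ (E₁−E₀)/kT = ln(1/0.534) = ln(1.8727) = 0.62738.
kT = 0.2042 eV / 0.62738 = 0.325 eV.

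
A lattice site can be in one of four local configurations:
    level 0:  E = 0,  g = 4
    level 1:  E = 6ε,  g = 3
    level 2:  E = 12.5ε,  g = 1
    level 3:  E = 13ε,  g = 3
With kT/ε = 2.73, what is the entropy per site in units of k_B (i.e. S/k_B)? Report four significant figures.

1.681

Eᵢ/kT = 0, 2.19780, 4.57875, 4.76190.
Z = Σ gᵢe^(−Eᵢ/kT) = 4·e^(−0) + 3·e^(−2.19780) + 1·e^(−4.57875) + 3·e^(−4.76190) = 4.00000 + 0.333142 + 0.0102677 + 0.0256481 = 4.36906.
⟨E⟩ = Σ EᵢPᵢ = 0.563193 ε.
S/k_B = ln Z + ⟨E⟩/kT = ln(4.36906) + 0.563193/2.73 = 1.47455 + 0.206298 = 1.681.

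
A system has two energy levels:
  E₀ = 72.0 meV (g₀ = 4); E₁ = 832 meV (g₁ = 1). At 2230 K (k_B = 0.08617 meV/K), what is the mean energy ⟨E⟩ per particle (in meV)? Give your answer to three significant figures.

k_BT = 0.08617 × 2230 K = 192.16 meV.
Eᵢ/kT = 0.37469, 4.3297.
Z = Σ gᵢe^(−Eᵢ/kT) = 4·e^(−0.37469) + 1·e^(−4.3297) = 2.7500 + 0.013171 = 2.7632.
⟨E⟩ = Σ Eᵢ gᵢe^(−Eᵢ/kT) / Z = (72.0·2.7500 + 832·0.013171) / 2.7632 = 75.6 meV.

75.6 meV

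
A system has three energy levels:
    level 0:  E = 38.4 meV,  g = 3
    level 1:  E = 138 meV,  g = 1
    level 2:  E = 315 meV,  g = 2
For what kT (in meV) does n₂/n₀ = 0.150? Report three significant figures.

n₂/n₀ = (g₂/g₀) exp[−(E₂−E₀)/kT] = 0.150.
⇒ (E₂−E₀)/kT = ln((2/3)/0.150) = ln(4.4444) = 1.4916.
kT = 276.6 meV / 1.4916 = 185 meV.

185 meV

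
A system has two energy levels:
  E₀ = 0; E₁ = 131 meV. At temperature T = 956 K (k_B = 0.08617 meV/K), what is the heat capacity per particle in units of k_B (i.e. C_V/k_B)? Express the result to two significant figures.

0.36

k_BT = 0.08617 × 956 K = 82.38 meV.
Eᵢ/kT = 0, 1.590.
Z = Σ e^(−Eᵢ/kT) = e^(−0) + e^(−1.590) = 1.000 + 0.2039 = 1.204.
⟨E⟩ = 22.19 meV, ⟨E²⟩ = 2906 meV².
C_V/k_B = (⟨E²⟩ − ⟨E⟩²)/(kT)² = (2906 − 492.4)/6786 = 0.36.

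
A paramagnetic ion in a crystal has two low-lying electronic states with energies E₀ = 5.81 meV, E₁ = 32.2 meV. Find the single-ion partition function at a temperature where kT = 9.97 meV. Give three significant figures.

Eᵢ/kT = 0.58275, 3.2297.
Z = Σ e^(−Eᵢ/kT) = e^(−0.58275) + e^(−3.2297) = 0.55836 + 0.039569 = 0.59793.

Z = 0.598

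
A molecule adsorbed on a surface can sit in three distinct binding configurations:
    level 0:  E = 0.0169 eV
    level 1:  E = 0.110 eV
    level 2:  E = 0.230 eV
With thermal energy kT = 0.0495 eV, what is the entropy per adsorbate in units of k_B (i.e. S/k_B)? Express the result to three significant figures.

Eᵢ/kT = 0.34141, 2.2222, 4.6465.
Z = Σ e^(−Eᵢ/kT) = e^(−0.34141) + e^(−2.2222) + e^(−4.6465) = 0.71077 + 0.10837 + 0.0095951 = 0.82874.
⟨E⟩ = Σ EᵢPᵢ = 0.031541 eV.
S/k_B = ln Z + ⟨E⟩/kT = ln(0.82874) + 0.031541/0.0495 = -0.18785 + 0.63719 = 0.449.

0.449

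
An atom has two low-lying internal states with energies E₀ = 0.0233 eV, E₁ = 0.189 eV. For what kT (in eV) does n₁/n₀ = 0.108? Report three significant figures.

n₁/n₀ = exp[−(E₁−E₀)/kT] = 0.108.
⇒ (E₁−E₀)/kT = ln(1/0.108) = ln(9.2593) = 2.2256.
kT = 0.1657 eV / 2.2256 = 0.0745 eV.

0.0745 eV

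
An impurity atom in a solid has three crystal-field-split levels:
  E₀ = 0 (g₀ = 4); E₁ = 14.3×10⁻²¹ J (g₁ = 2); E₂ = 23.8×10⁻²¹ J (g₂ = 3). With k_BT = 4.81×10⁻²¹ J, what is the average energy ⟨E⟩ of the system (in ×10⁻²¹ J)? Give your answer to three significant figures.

Eᵢ/kT = 0, 2.9730, 4.9480.
Z = Σ gᵢe^(−Eᵢ/kT) = 4·e^(−0) + 2·e^(−2.9730) + 3·e^(−4.9480) = 4.0000 + 0.10230 + 0.021293 = 4.1236.
⟨E⟩ = Σ Eᵢ gᵢe^(−Eᵢ/kT) / Z = (0·4.0000 + 14.3·0.10230 + 23.8·0.021293) / 4.1236 = 0.478 ×10⁻²¹ J.

0.478 ×10⁻²¹ J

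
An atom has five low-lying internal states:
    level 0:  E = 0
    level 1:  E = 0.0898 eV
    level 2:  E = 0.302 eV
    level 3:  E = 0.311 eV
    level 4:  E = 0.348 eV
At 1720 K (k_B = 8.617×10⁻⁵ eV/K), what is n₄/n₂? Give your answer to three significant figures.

k_BT = 8.617×10⁻⁵ × 1720 K = 0.14821 eV.
n₄/n₂ = exp[−(E₄−E₂)/kT] = exp(−(0.046 eV)/(0.14821 eV)) = exp(-0.31037) = 0.733.

0.733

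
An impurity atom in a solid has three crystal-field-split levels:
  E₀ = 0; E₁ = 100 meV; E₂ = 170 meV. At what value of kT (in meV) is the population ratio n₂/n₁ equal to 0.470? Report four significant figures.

92.71 meV

n₂/n₁ = exp[−(E₂−E₁)/kT] = 0.470.
⇒ (E₂−E₁)/kT = ln(1/0.470) = ln(2.12766) = 0.755023.
kT = 70 meV / 0.755023 = 92.71 meV.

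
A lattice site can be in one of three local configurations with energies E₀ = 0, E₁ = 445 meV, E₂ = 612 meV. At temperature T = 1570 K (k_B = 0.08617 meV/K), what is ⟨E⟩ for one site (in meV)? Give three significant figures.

22.2 meV

k_BT = 0.08617 × 1570 K = 135.29 meV.
Eᵢ/kT = 0, 3.2892, 4.5236.
Z = Σ e^(−Eᵢ/kT) = e^(−0) + e^(−3.2892) + e^(−4.5236) = 1.0000 + 0.037284 + 0.010850 = 1.0481.
⟨E⟩ = Σ Eᵢ e^(−Eᵢ/kT) / Z = (0·1.0000 + 445·0.037284 + 612·0.010850) / 1.0481 = 22.2 meV.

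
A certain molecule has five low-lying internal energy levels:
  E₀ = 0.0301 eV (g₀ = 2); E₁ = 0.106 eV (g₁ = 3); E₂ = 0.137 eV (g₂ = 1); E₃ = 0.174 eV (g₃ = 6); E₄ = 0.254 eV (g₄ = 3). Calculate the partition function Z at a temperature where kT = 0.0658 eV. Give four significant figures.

Z = 2.479

Eᵢ/kT = 0.457447, 1.61094, 2.08207, 2.64438, 3.86018.
Z = Σ gᵢe^(−Eᵢ/kT) = 2·e^(−0.457447) + 3·e^(−1.61094) + 1·e^(−2.08207) + 6·e^(−2.64438) + 3·e^(−3.86018) = 1.26579 + 0.599099 + 0.124672 + 0.426296 + 0.0631926 = 2.47905.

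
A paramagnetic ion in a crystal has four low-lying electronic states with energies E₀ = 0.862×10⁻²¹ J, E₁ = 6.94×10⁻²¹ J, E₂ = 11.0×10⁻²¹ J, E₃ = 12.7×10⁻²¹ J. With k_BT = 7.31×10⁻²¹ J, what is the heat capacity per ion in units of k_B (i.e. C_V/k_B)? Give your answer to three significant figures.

Eᵢ/kT = 0.11792, 0.94938, 1.5048, 1.7373.
Z = Σ e^(−Eᵢ/kT) = e^(−0.11792) + e^(−0.94938) + e^(−1.5048) + e^(−1.7373) = 0.88877 + 0.38698 + 0.22206 + 0.17599 = 1.6738.
⟨E⟩ = 4.8569, ⟨E²⟩ = 44.541.
C_V/k_B = (⟨E²⟩ − ⟨E⟩²)/(kT)² = (44.541 − 23.589)/53.436 = 0.392.

0.392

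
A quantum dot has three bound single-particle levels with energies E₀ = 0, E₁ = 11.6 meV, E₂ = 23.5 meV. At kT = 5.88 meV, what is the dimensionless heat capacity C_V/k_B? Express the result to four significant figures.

Eᵢ/kT = 0, 1.97279, 3.99660.
Z = Σ e^(−Eᵢ/kT) = e^(−0) + e^(−1.97279) + e^(−3.99660) = 1.00000 + 0.139068 + 0.0183780 = 1.15745.
⟨E⟩ = 1.76688 meV, ⟨E²⟩ = 24.9361 meV².
C_V/k_B = (⟨E²⟩ − ⟨E⟩²)/(kT)² = (24.9361 − 3.12186)/34.5744 = 0.6309.

0.6309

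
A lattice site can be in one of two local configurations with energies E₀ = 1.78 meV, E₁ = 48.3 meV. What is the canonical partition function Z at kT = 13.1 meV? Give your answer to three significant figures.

Z = 0.898

Eᵢ/kT = 0.13588, 3.6870.
Z = Σ e^(−Eᵢ/kT) = e^(−0.13588) + e^(−3.6870) = 0.87295 + 0.025047 = 0.89800.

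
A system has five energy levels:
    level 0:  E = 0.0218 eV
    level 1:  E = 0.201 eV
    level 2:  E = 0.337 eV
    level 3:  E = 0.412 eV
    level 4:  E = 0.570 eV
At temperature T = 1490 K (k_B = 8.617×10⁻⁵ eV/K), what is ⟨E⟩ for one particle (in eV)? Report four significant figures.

k_BT = 8.617×10⁻⁵ × 1490 K = 0.128393 eV.
Eᵢ/kT = 0.169791, 1.56551, 2.62475, 3.20890, 4.43949.
Z = Σ e^(−Eᵢ/kT) = e^(−0.169791) + e^(−1.56551) + e^(−2.62475) + e^(−3.20890) + e^(−4.43949) = 0.843841 + 0.208981 + 0.0724579 + 0.0404010 + 0.0118020 = 1.17748.
⟨E⟩ = Σ Eᵢ e^(−Eᵢ/kT) / Z = (0.0218·0.843841 + 0.201·0.208981 + 0.337·0.0724579 + 0.412·0.0404010 + 0.570·0.0118020) / 1.17748 = 0.09188 eV.

0.09188 eV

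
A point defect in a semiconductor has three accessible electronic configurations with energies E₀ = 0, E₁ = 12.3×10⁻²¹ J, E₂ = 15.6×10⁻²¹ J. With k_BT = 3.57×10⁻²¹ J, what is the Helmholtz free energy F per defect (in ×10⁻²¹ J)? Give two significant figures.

Eᵢ/kT = 0, 3.445, 4.370.
Z = Σ e^(−Eᵢ/kT) = e^(−0) + e^(−3.445) + e^(−4.370) = 1.000 + 0.03190 + 0.01265 = 1.045.
F = −kT ln Z = −3.57 × ln(1.045) = −3.57 × 0.04402 = -0.16 ×10⁻²¹ J.

-0.16 ×10⁻²¹ J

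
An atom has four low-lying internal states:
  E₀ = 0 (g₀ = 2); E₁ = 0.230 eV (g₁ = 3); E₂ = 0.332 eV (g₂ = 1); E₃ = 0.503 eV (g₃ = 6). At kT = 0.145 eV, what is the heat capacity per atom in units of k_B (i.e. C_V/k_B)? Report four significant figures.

Eᵢ/kT = 0, 1.58621, 2.28966, 3.46897.
Z = Σ gᵢe^(−Eᵢ/kT) = 2·e^(−0) + 3·e^(−1.58621) + 1·e^(−2.28966) + 6·e^(−3.46897) = 2.00000 + 0.614100 + 0.101301 + 0.186895 = 2.90230.
⟨E⟩ = 0.0926448 eV, ⟨E²⟩ = 0.0313330 eV².
C_V/k_B = (⟨E²⟩ − ⟨E⟩²)/(kT)² = (0.0313330 − 0.00858306)/0.0210250 = 1.082.

1.082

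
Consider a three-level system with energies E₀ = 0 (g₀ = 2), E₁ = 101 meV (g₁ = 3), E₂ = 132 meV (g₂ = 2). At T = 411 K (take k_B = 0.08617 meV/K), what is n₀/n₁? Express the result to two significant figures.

k_BT = 0.08617 × 411 K = 35.42 meV.
n₀/n₁ = (g₀/g₁) exp[−(E₀−E₁)/kT] = (2/3) × exp(−(-101 meV)/(35.42 meV)) = (2/3) × exp(2.851) = 12.

12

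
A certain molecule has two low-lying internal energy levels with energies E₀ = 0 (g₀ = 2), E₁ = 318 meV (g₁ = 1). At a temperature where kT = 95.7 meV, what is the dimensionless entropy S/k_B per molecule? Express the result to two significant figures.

Eᵢ/kT = 0, 3.323.
Z = Σ gᵢe^(−Eᵢ/kT) = 2·e^(−0) + 1·e^(−3.323) = 2.000 + 0.03604 = 2.036.
⟨E⟩ = Σ EᵢPᵢ = 5.629 meV.
S/k_B = ln Z + ⟨E⟩/kT = ln(2.036) + 5.629/95.7 = 0.7110 + 0.05882 = 0.77.

0.77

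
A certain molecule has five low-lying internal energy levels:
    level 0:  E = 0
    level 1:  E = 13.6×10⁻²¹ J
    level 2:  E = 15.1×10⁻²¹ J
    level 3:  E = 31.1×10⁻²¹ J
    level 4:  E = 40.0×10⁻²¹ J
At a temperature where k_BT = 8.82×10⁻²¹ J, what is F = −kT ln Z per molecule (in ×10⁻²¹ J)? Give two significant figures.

Eᵢ/kT = 0, 1.542, 1.712, 3.526, 4.535.
Z = Σ e^(−Eᵢ/kT) = e^(−0) + e^(−1.542) + e^(−1.712) + e^(−3.526) + e^(−4.535) = 1.000 + 0.2140 + 0.1805 + 0.02942 + 0.01073 = 1.435.
F = −kT ln Z = −8.82 × ln(1.435) = −8.82 × 0.3612 = -3.2 ×10⁻²¹ J.

-3.2 ×10⁻²¹ J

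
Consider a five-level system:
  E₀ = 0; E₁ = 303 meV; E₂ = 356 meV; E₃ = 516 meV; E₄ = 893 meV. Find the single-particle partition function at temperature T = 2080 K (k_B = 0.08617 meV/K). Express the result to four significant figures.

Z = 1.385

k_BT = 0.08617 × 2080 K = 179.234 meV.
Eᵢ/kT = 0, 1.69053, 1.98623, 2.87892, 4.98231.
Z = Σ e^(−Eᵢ/kT) = e^(−0) + e^(−1.69053) + e^(−1.98623) + e^(−2.87892) + e^(−4.98231) = 1.00000 + 0.184422 + 0.137212 + 0.0561954 + 0.00685820 = 1.38469.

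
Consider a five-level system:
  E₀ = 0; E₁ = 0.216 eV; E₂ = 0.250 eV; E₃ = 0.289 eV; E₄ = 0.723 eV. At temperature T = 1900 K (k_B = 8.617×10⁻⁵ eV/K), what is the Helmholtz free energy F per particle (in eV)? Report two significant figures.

-0.084 eV

k_BT = 8.617×10⁻⁵ × 1900 K = 0.1637 eV.
Eᵢ/kT = 0, 1.319, 1.527, 1.765, 4.417.
Z = Σ e^(−Eᵢ/kT) = e^(−0) + e^(−1.319) + e^(−1.527) + e^(−1.765) + e^(−4.417) = 1.000 + 0.2674 + 0.2172 + 0.1712 + 0.01207 = 1.668.
F = −kT ln Z = −0.1637 × ln(1.668) = −0.1637 × 0.5116 = -0.084 eV.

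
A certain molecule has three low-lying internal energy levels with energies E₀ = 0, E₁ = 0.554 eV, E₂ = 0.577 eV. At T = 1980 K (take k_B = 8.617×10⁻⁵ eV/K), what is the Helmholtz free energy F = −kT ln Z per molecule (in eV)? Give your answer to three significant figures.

k_BT = 8.617×10⁻⁵ × 1980 K = 0.17062 eV.
Eᵢ/kT = 0, 3.2470, 3.3818.
Z = Σ e^(−Eᵢ/kT) = e^(−0) + e^(−3.2470) + e^(−3.3818) = 1.0000 + 0.038891 + 0.033986 = 1.0729.
F = −kT ln Z = −0.17062 × ln(1.0729) = −0.17062 × 0.070365 = -0.0120 eV.

-0.0120 eV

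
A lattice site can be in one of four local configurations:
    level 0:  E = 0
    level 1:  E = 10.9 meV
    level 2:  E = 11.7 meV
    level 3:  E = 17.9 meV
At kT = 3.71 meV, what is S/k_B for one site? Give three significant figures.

0.397

Eᵢ/kT = 0, 2.9380, 3.1536, 4.8248.
Z = Σ e^(−Eᵢ/kT) = e^(−0) + e^(−2.9380) + e^(−3.1536) + e^(−4.8248) = 1.0000 + 0.052972 + 0.042698 + 0.0080282 = 1.1037.
⟨E⟩ = Σ EᵢPᵢ = 1.1060 meV.
S/k_B = ln Z + ⟨E⟩/kT = ln(1.1037) + 1.1060/3.71 = 0.098668 + 0.29811 = 0.397.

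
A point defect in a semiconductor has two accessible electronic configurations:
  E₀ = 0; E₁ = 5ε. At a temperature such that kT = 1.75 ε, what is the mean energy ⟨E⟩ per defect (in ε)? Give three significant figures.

Eᵢ/kT = 0, 2.8571.
Z = Σ e^(−Eᵢ/kT) = e^(−0) + e^(−2.8571) = 1.0000 + 0.057435 = 1.0574.
⟨E⟩ = Σ Eᵢ e^(−Eᵢ/kT) / Z = (0·1.0000 + 5·0.057435) / 1.0574 = 0.272 ε.

0.272 ε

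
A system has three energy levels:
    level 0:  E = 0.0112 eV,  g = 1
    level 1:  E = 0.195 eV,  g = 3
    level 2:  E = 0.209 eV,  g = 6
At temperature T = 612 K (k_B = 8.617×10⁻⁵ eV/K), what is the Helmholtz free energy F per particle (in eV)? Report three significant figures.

k_BT = 8.617×10⁻⁵ × 612 K = 0.052736 eV.
Eᵢ/kT = 0.21238, 3.6977, 3.9631.
Z = Σ gᵢe^(−Eᵢ/kT) = 1·e^(−0.21238) + 3·e^(−3.6977) + 6·e^(−3.9631) = 0.80866 + 0.074341 + 0.11402 = 0.99702.
F = −kT ln Z = −0.052736 × ln(0.99702) = −0.052736 × -0.0029844 = 0.000157 eV.

0.000157 eV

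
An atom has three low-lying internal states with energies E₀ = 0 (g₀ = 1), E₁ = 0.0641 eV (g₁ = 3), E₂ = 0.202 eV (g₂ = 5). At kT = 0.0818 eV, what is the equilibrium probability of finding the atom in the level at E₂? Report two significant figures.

Eᵢ/kT = 0, 0.7836, 2.469.
Z = Σ gᵢe^(−Eᵢ/kT) = 1·e^(−0) + 3·e^(−0.7836) + 5·e^(−2.469) = 1.000 + 1.370 + 0.4233 = 2.793.
P₂ = g₂ e^(−E₂/kT) / Z = 0.4233/2.793 = 0.15.

0.15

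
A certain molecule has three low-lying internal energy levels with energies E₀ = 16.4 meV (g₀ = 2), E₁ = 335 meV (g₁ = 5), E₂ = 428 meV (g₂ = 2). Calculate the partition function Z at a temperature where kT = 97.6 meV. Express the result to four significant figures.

Z = 1.877

Eᵢ/kT = 0.168033, 3.43238, 4.38525.
Z = Σ gᵢe^(−Eᵢ/kT) = 2·e^(−0.168033) + 5·e^(−3.43238) + 2·e^(−4.38525) = 1.69065 + 0.161550 + 0.0249195 = 1.87712.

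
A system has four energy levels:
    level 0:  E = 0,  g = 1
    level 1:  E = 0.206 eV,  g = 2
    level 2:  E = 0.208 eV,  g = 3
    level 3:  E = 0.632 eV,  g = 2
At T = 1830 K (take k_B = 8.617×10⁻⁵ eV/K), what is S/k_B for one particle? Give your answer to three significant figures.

k_BT = 8.617×10⁻⁵ × 1830 K = 0.15769 eV.
Eᵢ/kT = 0, 1.3064, 1.3190, 4.0079.
Z = Σ gᵢe^(−Eᵢ/kT) = 1·e^(−0) + 2·e^(−1.3064) + 3·e^(−1.3190) + 2·e^(−4.0079) = 1.0000 + 0.54159 + 0.80221 + 0.036343 = 2.3801.
⟨E⟩ = Σ EᵢPᵢ = 0.12663 eV.
S/k_B = ln Z + ⟨E⟩/kT = ln(2.3801) + 0.12663/0.15769 = 0.86714 + 0.80303 = 1.67.

1.67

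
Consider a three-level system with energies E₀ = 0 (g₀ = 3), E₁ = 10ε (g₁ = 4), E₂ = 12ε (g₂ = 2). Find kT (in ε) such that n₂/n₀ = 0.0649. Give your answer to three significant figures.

5.15 ε

n₂/n₀ = (g₂/g₀) exp[−(E₂−E₀)/kT] = 0.0649.
⇒ (E₂−E₀)/kT = ln((2/3)/0.0649) = ln(10.272) = 2.3294.
kT = 12ε / 2.3294 = 5.15 ε.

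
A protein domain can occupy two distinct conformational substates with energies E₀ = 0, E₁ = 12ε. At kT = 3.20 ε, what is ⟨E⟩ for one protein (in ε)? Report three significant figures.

Eᵢ/kT = 0, 3.7500.
Z = Σ e^(−Eᵢ/kT) = e^(−0) + e^(−3.7500) = 1.0000 + 0.023518 = 1.0235.
⟨E⟩ = Σ Eᵢ e^(−Eᵢ/kT) / Z = (0·1.0000 + 12·0.023518) / 1.0235 = 0.276 ε.

0.276 ε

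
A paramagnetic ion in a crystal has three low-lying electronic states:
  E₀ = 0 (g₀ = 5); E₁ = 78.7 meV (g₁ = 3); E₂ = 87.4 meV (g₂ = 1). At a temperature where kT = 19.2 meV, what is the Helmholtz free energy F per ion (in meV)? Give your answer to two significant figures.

-31 meV

Eᵢ/kT = 0, 4.099, 4.552.
Z = Σ gᵢe^(−Eᵢ/kT) = 5·e^(−0) + 3·e^(−4.099) + 1·e^(−4.552) = 5.000 + 0.04977 + 0.01055 = 5.060.
F = −kT ln Z = −19.2 × ln(5.060) = −19.2 × 1.621 = -31 meV.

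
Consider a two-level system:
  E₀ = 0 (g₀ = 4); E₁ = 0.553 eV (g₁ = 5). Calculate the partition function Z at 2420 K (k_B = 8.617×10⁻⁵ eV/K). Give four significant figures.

k_BT = 8.617×10⁻⁵ × 2420 K = 0.208531 eV.
Eᵢ/kT = 0, 2.65188.
Z = Σ gᵢe^(−Eᵢ/kT) = 4·e^(−0) + 5·e^(−2.65188) = 4.00000 + 0.352593 = 4.35259.

Z = 4.353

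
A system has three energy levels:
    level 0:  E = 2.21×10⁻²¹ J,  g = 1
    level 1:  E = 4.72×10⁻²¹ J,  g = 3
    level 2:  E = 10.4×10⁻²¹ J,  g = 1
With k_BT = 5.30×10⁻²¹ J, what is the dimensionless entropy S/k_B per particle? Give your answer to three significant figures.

1.52

Eᵢ/kT = 0.41698, 0.89057, 1.9623.
Z = Σ gᵢe^(−Eᵢ/kT) = 1·e^(−0.41698) + 3·e^(−0.89057) + 1·e^(−1.9623) = 0.65903 + 1.2313 + 0.14053 = 2.0309.
⟨E⟩ = Σ EᵢPᵢ = 4.2984 ×10⁻²¹ J.
S/k_B = ln Z + ⟨E⟩/kT = ln(2.0309) + 4.2984/5.30 = 0.70848 + 0.81102 = 1.52.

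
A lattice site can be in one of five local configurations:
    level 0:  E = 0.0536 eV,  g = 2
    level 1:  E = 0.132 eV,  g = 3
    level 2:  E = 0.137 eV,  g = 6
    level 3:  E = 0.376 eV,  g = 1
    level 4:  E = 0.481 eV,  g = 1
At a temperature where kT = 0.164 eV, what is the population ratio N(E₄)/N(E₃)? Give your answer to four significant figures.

n₄/n₃ = (g₄/g₃) exp[−(E₄−E₃)/kT] = (1/1) × exp(−(0.105 eV)/(0.164 eV)) = (1/1) × exp(-0.640244) = 0.5272.

0.5272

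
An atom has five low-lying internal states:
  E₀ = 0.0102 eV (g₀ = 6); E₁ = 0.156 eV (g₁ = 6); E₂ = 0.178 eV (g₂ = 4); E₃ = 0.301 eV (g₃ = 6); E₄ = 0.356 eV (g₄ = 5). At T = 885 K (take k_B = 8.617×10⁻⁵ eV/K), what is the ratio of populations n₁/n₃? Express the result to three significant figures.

k_BT = 8.617×10⁻⁵ × 885 K = 0.076260 eV.
n₁/n₃ = (g₁/g₃) exp[−(E₁−E₃)/kT] = (6/6) × exp(−(-0.145 eV)/(0.076260 eV)) = (6/6) × exp(1.9014) = 6.70.

6.70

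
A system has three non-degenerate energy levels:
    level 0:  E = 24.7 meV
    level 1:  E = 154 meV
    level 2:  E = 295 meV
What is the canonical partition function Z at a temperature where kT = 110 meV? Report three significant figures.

Eᵢ/kT = 0.22455, 1.4000, 2.6818.
Z = Σ e^(−Eᵢ/kT) = e^(−0.22455) + e^(−1.4000) + e^(−2.6818) = 0.79888 + 0.24660 + 0.068440 = 1.1139.

Z = 1.11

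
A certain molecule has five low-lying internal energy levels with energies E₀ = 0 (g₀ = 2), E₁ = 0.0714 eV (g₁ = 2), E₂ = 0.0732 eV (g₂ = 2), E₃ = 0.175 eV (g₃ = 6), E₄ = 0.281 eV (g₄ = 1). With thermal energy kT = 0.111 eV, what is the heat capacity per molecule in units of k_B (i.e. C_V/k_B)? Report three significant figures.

0.405

Eᵢ/kT = 0, 0.64324, 0.65946, 1.5766, 2.5315.
Z = Σ gᵢe^(−Eᵢ/kT) = 2·e^(−0) + 2·e^(−0.64324) + 2·e^(−0.65946) + 6·e^(−1.5766) + 1·e^(−2.5315) = 2.0000 + 1.0512 + 1.0343 + 1.2401 + 0.079540 = 5.4051.
⟨E⟩ = 0.072179 eV, ⟨E²⟩ = 0.010205 eV².
C_V/k_B = (⟨E²⟩ − ⟨E⟩²)/(kT)² = (0.010205 − 0.0052098)/0.012321 = 0.405.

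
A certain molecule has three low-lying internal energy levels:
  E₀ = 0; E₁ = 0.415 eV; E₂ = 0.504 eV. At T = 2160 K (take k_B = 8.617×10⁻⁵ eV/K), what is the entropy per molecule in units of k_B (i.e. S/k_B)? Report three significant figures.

0.519

k_BT = 8.617×10⁻⁵ × 2160 K = 0.18613 eV.
Eᵢ/kT = 0, 2.2296, 2.7078.
Z = Σ e^(−Eᵢ/kT) = e^(−0) + e^(−2.2296) + e^(−2.7078) = 1.0000 + 0.10757 + 0.066683 = 1.1743.
⟨E⟩ = Σ EᵢPᵢ = 0.066635 eV.
S/k_B = ln Z + ⟨E⟩/kT = ln(1.1743) + 0.066635/0.18613 = 0.16067 + 0.35800 = 0.519.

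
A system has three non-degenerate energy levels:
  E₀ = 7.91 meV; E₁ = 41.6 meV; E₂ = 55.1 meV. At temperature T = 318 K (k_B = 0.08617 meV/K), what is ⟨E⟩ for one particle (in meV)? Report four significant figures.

k_BT = 0.08617 × 318 K = 27.4021 meV.
Eᵢ/kT = 0.288664, 1.51813, 2.01079.
Z = Σ e^(−Eᵢ/kT) = e^(−0.288664) + e^(−1.51813) + e^(−2.01079) = 0.749264 + 0.219121 + 0.133883 = 1.10227.
⟨E⟩ = Σ Eᵢ e^(−Eᵢ/kT) / Z = (7.91·0.749264 + 41.6·0.219121 + 55.1·0.133883) / 1.10227 = 20.34 meV.

20.34 meV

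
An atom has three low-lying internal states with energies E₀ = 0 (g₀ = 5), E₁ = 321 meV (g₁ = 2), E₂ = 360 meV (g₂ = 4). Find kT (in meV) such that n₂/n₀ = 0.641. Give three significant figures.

n₂/n₀ = (g₂/g₀) exp[−(E₂−E₀)/kT] = 0.641.
⇒ (E₂−E₀)/kT = ln((4/5)/0.641) = ln(1.2480) = 0.22154.
kT = 360 meV / 0.22154 = 1620 meV.

1620 meV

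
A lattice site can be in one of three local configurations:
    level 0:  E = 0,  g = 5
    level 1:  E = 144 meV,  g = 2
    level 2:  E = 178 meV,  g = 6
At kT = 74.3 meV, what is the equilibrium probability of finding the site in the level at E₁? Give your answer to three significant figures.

Eᵢ/kT = 0, 1.9381, 2.3957.
Z = Σ gᵢe^(−Eᵢ/kT) = 5·e^(−0) + 2·e^(−1.9381) + 6·e^(−2.3957) = 5.0000 + 0.28795 + 0.54665 = 5.8346.
P₁ = g₁ e^(−E₁/kT) / Z = 0.28795/5.8346 = 0.0494.

0.0494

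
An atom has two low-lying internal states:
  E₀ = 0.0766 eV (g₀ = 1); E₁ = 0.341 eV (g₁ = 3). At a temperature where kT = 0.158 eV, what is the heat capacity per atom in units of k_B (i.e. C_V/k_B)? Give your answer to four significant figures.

0.6453

Eᵢ/kT = 0.484810, 2.15823.
Z = Σ gᵢe^(−Eᵢ/kT) = 1·e^(−0.484810) + 3·e^(−2.15823) = 0.615814 + 0.346588 = 0.962402.
⟨E⟩ = 0.171818 eV, ⟨E²⟩ = 0.0456305 eV².
C_V/k_B = (⟨E²⟩ − ⟨E⟩²)/(kT)² = (0.0456305 − 0.0295214)/0.0249640 = 0.6453.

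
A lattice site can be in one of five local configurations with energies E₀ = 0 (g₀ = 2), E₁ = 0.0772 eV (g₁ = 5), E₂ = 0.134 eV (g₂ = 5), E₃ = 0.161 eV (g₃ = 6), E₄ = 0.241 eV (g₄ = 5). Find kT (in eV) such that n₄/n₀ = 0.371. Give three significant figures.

n₄/n₀ = (g₄/g₀) exp[−(E₄−E₀)/kT] = 0.371.
⇒ (E₄−E₀)/kT = ln((5/2)/0.371) = ln(6.7385) = 1.9078.
kT = 0.241 eV / 1.9078 = 0.126 eV.

0.126 eV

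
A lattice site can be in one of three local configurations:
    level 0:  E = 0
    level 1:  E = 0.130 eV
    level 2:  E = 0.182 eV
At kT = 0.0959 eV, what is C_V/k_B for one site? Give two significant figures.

Eᵢ/kT = 0, 1.356, 1.898.
Z = Σ e^(−Eᵢ/kT) = e^(−0) + e^(−1.356) + e^(−1.898) = 1.000 + 0.2577 + 0.1499 = 1.408.
⟨E⟩ = 0.04317 eV, ⟨E²⟩ = 0.006620 eV².
C_V/k_B = (⟨E²⟩ − ⟨E⟩²)/(kT)² = (0.006620 − 0.001864)/0.009197 = 0.52.

0.52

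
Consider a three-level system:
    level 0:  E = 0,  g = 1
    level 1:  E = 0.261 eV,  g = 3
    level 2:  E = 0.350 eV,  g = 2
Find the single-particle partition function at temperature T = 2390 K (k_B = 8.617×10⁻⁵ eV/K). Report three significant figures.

k_BT = 8.617×10⁻⁵ × 2390 K = 0.20595 eV.
Eᵢ/kT = 0, 1.2673, 1.6994.
Z = Σ gᵢe^(−Eᵢ/kT) = 1·e^(−0) + 3·e^(−1.2673) + 2·e^(−1.6994) = 1.0000 + 0.84477 + 0.36559 = 2.2104.

Z = 2.21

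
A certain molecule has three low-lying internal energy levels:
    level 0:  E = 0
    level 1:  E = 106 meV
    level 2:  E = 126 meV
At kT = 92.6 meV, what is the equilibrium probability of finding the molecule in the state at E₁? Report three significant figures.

Eᵢ/kT = 0, 1.1447, 1.3607.
Z = Σ e^(−Eᵢ/kT) = e^(−0) + e^(−1.1447) + e^(−1.3607) = 1.0000 + 0.31832 + 0.25648 = 1.5748.
P₁ = e^(−E₁/kT) / Z = 0.31832/1.5748 = 0.202.

0.202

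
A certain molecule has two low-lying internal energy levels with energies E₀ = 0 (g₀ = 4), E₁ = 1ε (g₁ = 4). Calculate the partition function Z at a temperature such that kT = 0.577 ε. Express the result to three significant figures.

Z = 4.71

Eᵢ/kT = 0, 1.7331.
Z = Σ gᵢe^(−Eᵢ/kT) = 4·e^(−0) + 4·e^(−1.7331) = 4.0000 + 0.70694 = 4.7069.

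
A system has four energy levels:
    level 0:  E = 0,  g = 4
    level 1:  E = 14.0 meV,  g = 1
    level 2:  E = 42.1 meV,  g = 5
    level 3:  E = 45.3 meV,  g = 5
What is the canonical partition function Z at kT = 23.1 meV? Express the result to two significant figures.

Z = 6.1

Eᵢ/kT = 0, 0.6061, 1.823, 1.961.
Z = Σ gᵢe^(−Eᵢ/kT) = 4·e^(−0) + 1·e^(−0.6061) + 5·e^(−1.823) + 5·e^(−1.961) = 4.000 + 0.5455 + 0.8077 + 0.7036 = 6.057.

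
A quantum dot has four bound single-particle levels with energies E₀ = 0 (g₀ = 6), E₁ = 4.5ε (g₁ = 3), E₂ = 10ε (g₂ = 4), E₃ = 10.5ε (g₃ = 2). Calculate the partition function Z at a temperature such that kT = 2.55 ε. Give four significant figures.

Eᵢ/kT = 0, 1.76471, 3.92157, 4.11765.
Z = Σ gᵢe^(−Eᵢ/kT) = 6·e^(−0) + 3·e^(−1.76471) + 4·e^(−3.92157) + 2·e^(−4.11765) = 6.00000 + 0.513709 + 0.0792399 + 0.0325655 = 6.62551.

Z = 6.626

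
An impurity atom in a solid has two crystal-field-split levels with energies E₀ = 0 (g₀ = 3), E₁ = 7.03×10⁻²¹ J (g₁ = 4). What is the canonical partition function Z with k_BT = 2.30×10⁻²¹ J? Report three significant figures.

Z = 3.19

Eᵢ/kT = 0, 3.0565.
Z = Σ gᵢe^(−Eᵢ/kT) = 3·e^(−0) + 4·e^(−3.0565) = 3.0000 + 0.18821 = 3.1882.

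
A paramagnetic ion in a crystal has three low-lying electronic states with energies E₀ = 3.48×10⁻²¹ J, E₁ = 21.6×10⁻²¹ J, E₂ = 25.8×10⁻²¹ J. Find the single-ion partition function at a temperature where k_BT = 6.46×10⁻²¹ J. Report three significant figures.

Eᵢ/kT = 0.53870, 3.3437, 3.9938.
Z = Σ e^(−Eᵢ/kT) = e^(−0.53870) + e^(−3.3437) + e^(−3.9938) = 0.58351 + 0.035306 + 0.018430 = 0.63725.

Z = 0.637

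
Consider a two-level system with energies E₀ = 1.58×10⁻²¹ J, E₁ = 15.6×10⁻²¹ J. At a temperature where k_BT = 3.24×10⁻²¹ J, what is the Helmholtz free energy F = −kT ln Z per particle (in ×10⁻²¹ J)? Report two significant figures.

1.5 ×10⁻²¹ J

Eᵢ/kT = 0.4877, 4.815.
Z = Σ e^(−Eᵢ/kT) = e^(−0.4877) + e^(−4.815) = 0.6140 + 0.008107 = 0.6221.
F = −kT ln Z = −3.24 × ln(0.6221) = −3.24 × -0.4747 = 1.5 ×10⁻²¹ J.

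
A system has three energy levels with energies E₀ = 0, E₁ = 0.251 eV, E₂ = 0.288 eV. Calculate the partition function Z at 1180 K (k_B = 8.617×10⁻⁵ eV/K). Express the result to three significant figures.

Z = 1.14

k_BT = 8.617×10⁻⁵ × 1180 K = 0.10168 eV.
Eᵢ/kT = 0, 2.4685, 2.8324.
Z = Σ e^(−Eᵢ/kT) = e^(−0) + e^(−2.4685) + e^(−2.8324) = 1.0000 + 0.084712 + 0.058871 = 1.1436.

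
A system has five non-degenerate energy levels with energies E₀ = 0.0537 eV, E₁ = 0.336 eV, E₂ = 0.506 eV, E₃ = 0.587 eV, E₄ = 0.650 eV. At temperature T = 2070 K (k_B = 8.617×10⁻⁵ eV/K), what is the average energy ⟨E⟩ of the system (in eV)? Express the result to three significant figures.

k_BT = 8.617×10⁻⁵ × 2070 K = 0.17837 eV.
Eᵢ/kT = 0.30106, 1.8837, 2.8368, 3.2909, 3.6441.
Z = Σ e^(−Eᵢ/kT) = e^(−0.30106) + e^(−1.8837) + e^(−2.8368) + e^(−3.2909) + e^(−3.6441) = 0.74003 + 0.15203 + 0.058613 + 0.037220 + 0.026145 = 1.0140.
⟨E⟩ = Σ Eᵢ e^(−Eᵢ/kT) / Z = (0.0537·0.74003 + 0.336·0.15203 + 0.506·0.058613 + 0.587·0.037220 + 0.650·0.026145) / 1.0140 = 0.157 eV.

0.157 eV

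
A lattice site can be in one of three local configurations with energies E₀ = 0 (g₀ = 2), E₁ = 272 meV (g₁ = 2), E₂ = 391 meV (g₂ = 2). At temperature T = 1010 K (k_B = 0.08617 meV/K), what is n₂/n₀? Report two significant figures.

0.011

k_BT = 0.08617 × 1010 K = 87.03 meV.
n₂/n₀ = (g₂/g₀) exp[−(E₂−E₀)/kT] = (2/2) × exp(−(391 meV)/(87.03 meV)) = (2/2) × exp(-4.493) = 0.011.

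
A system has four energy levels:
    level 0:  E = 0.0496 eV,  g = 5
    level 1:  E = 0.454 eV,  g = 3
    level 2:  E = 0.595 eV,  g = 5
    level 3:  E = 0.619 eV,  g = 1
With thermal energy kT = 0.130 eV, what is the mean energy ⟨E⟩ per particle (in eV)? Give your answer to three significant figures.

Eᵢ/kT = 0.38154, 3.4923, 4.5769, 4.7615.
Z = Σ gᵢe^(−Eᵢ/kT) = 5·e^(−0.38154) + 3·e^(−3.4923) + 5·e^(−4.5769) + 1·e^(−4.7615) = 3.4140 + 0.091292 + 0.051434 + 0.0085528 = 3.5653.
⟨E⟩ = Σ Eᵢ gᵢe^(−Eᵢ/kT) / Z = (0.0496·3.4140 + 0.454·0.091292 + 0.595·0.051434 + 0.619·0.0085528) / 3.5653 = 0.0692 eV.

0.0692 eV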